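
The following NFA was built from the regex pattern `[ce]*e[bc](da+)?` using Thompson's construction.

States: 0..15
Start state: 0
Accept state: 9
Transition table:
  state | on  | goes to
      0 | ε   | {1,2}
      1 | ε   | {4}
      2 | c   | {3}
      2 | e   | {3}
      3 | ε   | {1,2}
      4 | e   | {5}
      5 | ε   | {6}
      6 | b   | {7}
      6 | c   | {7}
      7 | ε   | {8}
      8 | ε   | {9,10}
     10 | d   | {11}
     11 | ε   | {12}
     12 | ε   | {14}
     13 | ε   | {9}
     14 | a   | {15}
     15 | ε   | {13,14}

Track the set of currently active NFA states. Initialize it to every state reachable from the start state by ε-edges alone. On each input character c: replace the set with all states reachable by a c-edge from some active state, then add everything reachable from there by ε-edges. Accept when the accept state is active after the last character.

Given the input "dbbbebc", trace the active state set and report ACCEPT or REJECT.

start: ε-closure({0}) = {0,1,2,4}
'd' @ 1: {}  — dead — no transitions
rest 'bbbebc' ignored (set empty)
after full input: {}  (accept=9 not in)

Answer: REJECT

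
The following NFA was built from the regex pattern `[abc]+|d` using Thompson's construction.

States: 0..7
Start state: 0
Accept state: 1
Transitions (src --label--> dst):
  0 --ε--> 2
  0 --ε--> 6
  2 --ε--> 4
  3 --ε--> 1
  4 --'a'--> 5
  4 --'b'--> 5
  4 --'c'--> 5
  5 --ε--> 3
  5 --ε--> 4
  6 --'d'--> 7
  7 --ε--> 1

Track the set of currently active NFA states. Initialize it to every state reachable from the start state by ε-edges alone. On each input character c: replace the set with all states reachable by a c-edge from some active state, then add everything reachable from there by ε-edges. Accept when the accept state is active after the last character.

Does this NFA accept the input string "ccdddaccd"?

Answer: REJECT

Steps:
initial (ε-close {0}): {0,2,4,6}
'c' @ 1: {1,3,4,5}  ✓accept
'c' @ 2: {1,3,4,5}  ✓accept
'd' @ 3: {}  — no active states
rest 'ddaccd' ignored (set empty)
after full input: {}  (accept=1 not in)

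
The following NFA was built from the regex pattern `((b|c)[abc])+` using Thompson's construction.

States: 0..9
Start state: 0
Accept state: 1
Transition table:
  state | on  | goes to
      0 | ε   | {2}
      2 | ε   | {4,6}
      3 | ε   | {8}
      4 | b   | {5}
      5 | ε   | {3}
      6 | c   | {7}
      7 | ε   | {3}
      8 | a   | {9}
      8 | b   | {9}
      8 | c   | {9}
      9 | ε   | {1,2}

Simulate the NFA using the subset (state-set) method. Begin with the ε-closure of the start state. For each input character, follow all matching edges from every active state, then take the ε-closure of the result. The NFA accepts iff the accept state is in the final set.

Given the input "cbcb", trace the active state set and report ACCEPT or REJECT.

Answer: ACCEPT

Steps:
S₀ = ε-closure({0}) = {0,2,4,6}
'c' @ 1: {3,7,8}
'b' @ 2: {1,2,4,6,9}  ✓accept
'c' @ 3: {3,7,8}
'b' @ 4: {1,2,4,6,9}  ✓accept
final: {1,2,4,6,9}; accept 1 in set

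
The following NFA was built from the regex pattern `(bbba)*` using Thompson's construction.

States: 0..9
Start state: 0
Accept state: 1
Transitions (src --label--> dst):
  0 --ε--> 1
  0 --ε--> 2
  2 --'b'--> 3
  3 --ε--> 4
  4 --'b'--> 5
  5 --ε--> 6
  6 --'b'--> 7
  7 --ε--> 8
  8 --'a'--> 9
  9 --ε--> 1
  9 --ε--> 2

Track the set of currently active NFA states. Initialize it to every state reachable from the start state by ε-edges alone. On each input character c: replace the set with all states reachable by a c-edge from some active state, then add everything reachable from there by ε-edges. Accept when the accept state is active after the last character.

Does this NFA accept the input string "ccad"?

initial (ε-close {0}): {0,1,2}
'c' @ 1: {}  — no active states
rest 'cad' ignored (set empty)
end set {} — state 1 not in

Answer: REJECT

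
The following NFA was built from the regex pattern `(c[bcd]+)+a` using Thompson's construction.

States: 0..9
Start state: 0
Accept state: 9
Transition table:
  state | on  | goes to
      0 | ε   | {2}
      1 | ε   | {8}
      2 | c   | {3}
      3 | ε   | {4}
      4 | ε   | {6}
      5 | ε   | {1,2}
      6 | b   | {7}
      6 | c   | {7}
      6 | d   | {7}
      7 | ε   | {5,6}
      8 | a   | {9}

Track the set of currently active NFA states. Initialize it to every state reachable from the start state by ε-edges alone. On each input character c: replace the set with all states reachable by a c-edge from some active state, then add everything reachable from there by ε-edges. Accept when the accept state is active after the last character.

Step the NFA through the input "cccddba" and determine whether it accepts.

Answer: ACCEPT

Trace:
S₀ = ε-closure({0}) = {0,2}
'c' @ 1: {3,4,6}
'c' @ 2: {1,2,5,6,7,8}
'c' @ 3: {1,2,3,4,5,6,7,8}
'd' @ 4: {1,2,5,6,7,8}
'd' @ 5: {1,2,5,6,7,8}
'b' @ 6: {1,2,5,6,7,8}
'a' @ 7: {9}  [accepting]
final: {9}; accept 9 in set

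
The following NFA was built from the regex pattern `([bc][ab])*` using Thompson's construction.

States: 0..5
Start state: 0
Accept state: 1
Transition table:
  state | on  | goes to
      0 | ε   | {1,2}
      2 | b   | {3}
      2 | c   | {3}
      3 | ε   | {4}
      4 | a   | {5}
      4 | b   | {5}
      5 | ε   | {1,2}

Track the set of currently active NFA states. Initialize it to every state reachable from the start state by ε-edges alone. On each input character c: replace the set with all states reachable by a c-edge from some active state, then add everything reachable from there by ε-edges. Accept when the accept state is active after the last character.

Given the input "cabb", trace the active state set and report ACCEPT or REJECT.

start: ε-closure({0}) = {0,1,2}
'c' @ 1: {3,4}
'a' @ 2: {1,2,5}  [accepting]
'b' @ 3: {3,4}
'b' @ 4: {1,2,5}  [accepting]
final: {1,2,5}; accept 1 in set

Answer: ACCEPT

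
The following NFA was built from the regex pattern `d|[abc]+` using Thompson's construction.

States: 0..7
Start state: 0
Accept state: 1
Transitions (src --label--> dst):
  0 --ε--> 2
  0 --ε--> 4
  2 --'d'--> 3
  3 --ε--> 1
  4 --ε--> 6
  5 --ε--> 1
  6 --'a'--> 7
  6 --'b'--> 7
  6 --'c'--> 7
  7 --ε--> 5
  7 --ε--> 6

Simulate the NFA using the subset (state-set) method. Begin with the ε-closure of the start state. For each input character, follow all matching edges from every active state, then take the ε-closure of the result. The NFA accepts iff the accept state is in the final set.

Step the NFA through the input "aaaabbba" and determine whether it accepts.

Answer: ACCEPT

Steps:
S₀ = ε-closure({0}) = {0,2,4,6}
'a' @ 1: {1,5,6,7}  (accept∈set)
'a' @ 2: {1,5,6,7}  (accept∈set)
'a' @ 3: {1,5,6,7}  (accept∈set)
'a' @ 4: {1,5,6,7}  (accept∈set)
'b' @ 5: {1,5,6,7}  (accept∈set)
'b' @ 6: {1,5,6,7}  (accept∈set)
'b' @ 7: {1,5,6,7}  (accept∈set)
'a' @ 8: {1,5,6,7}  (accept∈set)
end set {1,5,6,7} — state 1 in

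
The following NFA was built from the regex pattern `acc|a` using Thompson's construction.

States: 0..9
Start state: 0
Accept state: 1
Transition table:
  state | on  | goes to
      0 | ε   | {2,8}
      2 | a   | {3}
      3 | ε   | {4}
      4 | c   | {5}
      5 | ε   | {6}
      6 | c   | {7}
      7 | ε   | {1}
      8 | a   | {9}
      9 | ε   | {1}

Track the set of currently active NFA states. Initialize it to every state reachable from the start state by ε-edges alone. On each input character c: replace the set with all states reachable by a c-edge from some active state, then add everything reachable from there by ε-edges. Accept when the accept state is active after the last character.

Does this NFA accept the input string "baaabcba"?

Answer: REJECT

Derivation:
start: ε-closure({0}) = {0,2,8}
'b' @ 1: {}  — no active states
rest 'aaabcba' ignored (set empty)
end set {} — state 1 not in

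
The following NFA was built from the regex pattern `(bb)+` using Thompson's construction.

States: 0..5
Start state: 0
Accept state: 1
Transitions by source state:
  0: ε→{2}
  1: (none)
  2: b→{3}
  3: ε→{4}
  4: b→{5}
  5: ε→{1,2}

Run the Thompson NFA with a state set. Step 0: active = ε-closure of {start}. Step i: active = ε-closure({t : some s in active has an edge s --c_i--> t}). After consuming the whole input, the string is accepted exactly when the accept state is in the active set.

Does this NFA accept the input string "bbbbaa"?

Answer: REJECT

Steps:
S₀ = ε-closure({0}) = {0,2}
'b' @ 1: {3,4}
'b' @ 2: {1,2,5}  (accept∈set)
'b' @ 3: {3,4}
'b' @ 4: {1,2,5}  (accept∈set)
'a' @ 5: {}  — dead — no transitions
rest 'a' ignored (set empty)
final: {}; accept 1 not in set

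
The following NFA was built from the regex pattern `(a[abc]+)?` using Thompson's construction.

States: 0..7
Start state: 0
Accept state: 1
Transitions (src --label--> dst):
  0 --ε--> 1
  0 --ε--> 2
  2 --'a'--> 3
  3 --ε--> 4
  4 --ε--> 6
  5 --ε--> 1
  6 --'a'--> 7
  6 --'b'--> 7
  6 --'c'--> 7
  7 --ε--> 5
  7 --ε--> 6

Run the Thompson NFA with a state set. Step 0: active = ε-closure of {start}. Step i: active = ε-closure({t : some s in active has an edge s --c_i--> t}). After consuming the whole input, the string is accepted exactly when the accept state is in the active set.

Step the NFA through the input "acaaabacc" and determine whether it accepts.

initial (ε-close {0}): {0,1,2}
'a' @ 1: {3,4,6}
'c' @ 2: {1,5,6,7}  [accepting]
'a' @ 3: {1,5,6,7}  [accepting]
'a' @ 4: {1,5,6,7}  [accepting]
'a' @ 5: {1,5,6,7}  [accepting]
'b' @ 6: {1,5,6,7}  [accepting]
'a' @ 7: {1,5,6,7}  [accepting]
'c' @ 8: {1,5,6,7}  [accepting]
'c' @ 9: {1,5,6,7}  [accepting]
end set {1,5,6,7} — state 1 in

Answer: ACCEPT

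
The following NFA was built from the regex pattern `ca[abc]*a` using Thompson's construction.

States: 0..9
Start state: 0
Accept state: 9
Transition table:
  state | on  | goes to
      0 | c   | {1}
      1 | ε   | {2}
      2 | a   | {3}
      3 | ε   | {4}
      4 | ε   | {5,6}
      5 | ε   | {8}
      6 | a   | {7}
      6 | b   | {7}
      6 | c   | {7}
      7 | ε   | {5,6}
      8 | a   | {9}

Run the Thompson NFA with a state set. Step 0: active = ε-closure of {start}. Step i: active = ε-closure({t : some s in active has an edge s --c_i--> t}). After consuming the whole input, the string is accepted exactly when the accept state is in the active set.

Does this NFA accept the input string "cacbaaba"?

initial (ε-close {0}): {0}
'c' @ 1: {1,2}
'a' @ 2: {3,4,5,6,8}
'c' @ 3: {5,6,7,8}
'b' @ 4: {5,6,7,8}
'a' @ 5: {5,6,7,8,9}  [accepting]
'a' @ 6: {5,6,7,8,9}  [accepting]
'b' @ 7: {5,6,7,8}
'a' @ 8: {5,6,7,8,9}  [accepting]
end set {5,6,7,8,9} — state 9 in

Answer: ACCEPT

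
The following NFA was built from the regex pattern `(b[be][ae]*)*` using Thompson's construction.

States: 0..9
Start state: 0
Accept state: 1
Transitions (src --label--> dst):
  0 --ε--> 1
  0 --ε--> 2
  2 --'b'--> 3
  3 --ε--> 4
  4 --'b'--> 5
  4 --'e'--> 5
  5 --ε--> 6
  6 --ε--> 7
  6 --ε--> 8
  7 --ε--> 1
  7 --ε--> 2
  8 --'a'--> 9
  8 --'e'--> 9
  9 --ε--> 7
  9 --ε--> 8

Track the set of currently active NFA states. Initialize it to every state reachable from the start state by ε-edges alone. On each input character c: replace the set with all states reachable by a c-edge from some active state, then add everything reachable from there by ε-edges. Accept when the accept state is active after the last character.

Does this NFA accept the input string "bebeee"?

start: ε-closure({0}) = {0,1,2}
'b' @ 1: {3,4}
'e' @ 2: {1,2,5,6,7,8}  ✓accept
'b' @ 3: {3,4}
'e' @ 4: {1,2,5,6,7,8}  ✓accept
'e' @ 5: {1,2,7,8,9}  ✓accept
'e' @ 6: {1,2,7,8,9}  ✓accept
final: {1,2,7,8,9}; accept 1 in set

Answer: ACCEPT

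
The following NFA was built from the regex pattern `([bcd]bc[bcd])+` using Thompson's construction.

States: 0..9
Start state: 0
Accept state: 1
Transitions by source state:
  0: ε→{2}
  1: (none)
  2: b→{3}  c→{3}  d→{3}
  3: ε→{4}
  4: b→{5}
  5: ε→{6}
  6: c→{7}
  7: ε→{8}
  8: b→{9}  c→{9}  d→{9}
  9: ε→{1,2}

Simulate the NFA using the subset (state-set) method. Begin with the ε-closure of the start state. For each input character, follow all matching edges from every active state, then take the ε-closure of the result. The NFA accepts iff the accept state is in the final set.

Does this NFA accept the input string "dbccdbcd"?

Answer: ACCEPT

Steps:
start: ε-closure({0}) = {0,2}
'd' @ 1: {3,4}
'b' @ 2: {5,6}
'c' @ 3: {7,8}
'c' @ 4: {1,2,9}  ✓accept
'd' @ 5: {3,4}
'b' @ 6: {5,6}
'c' @ 7: {7,8}
'd' @ 8: {1,2,9}  ✓accept
final: {1,2,9}; accept 1 in set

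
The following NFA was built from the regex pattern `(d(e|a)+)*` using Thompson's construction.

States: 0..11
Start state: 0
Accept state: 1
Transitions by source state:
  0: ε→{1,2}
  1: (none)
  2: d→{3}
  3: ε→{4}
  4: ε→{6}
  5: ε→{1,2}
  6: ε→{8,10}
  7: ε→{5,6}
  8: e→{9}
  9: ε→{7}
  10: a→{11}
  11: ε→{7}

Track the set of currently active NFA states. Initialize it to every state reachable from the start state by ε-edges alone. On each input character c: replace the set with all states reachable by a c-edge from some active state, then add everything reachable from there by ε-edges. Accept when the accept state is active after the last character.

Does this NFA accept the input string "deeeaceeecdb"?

start: ε-closure({0}) = {0,1,2}
'd' @ 1: {3,4,6,8,10}
'e' @ 2: {1,2,5,6,7,8,9,10}  ✓accept
'e' @ 3: {1,2,5,6,7,8,9,10}  ✓accept
'e' @ 4: {1,2,5,6,7,8,9,10}  ✓accept
'a' @ 5: {1,2,5,6,7,8,10,11}  ✓accept
'c' @ 6: {}  — dead — no transitions
rest 'eeecdb' ignored (set empty)
after full input: {}  (accept=1 not in)

Answer: REJECT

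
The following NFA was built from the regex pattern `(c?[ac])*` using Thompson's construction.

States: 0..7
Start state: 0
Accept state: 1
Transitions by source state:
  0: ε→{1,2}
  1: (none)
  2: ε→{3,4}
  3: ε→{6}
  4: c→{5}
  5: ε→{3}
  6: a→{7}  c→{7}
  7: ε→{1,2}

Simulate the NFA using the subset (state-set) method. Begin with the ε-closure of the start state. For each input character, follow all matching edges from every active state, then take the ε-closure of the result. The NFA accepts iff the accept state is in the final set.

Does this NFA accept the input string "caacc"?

initial (ε-close {0}): {0,1,2,3,4,6}
'c' @ 1: {1,2,3,4,5,6,7}  (accept∈set)
'a' @ 2: {1,2,3,4,6,7}  (accept∈set)
'a' @ 3: {1,2,3,4,6,7}  (accept∈set)
'c' @ 4: {1,2,3,4,5,6,7}  (accept∈set)
'c' @ 5: {1,2,3,4,5,6,7}  (accept∈set)
end set {1,2,3,4,5,6,7} — state 1 in

Answer: ACCEPT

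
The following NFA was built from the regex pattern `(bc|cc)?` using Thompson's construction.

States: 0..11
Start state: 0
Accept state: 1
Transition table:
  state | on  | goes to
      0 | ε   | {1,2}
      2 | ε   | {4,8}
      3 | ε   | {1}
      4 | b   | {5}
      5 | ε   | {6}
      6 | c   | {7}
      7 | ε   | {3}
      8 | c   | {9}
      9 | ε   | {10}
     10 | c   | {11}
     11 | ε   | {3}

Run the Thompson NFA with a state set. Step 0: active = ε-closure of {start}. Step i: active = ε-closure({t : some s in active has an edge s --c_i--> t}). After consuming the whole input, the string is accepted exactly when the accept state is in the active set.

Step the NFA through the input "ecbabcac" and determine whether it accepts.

Answer: REJECT

Trace:
initial (ε-close {0}): {0,1,2,4,8}
'e' @ 1: {}  — state set empty
rest 'cbabcac' ignored (set empty)
end set {} — state 1 not in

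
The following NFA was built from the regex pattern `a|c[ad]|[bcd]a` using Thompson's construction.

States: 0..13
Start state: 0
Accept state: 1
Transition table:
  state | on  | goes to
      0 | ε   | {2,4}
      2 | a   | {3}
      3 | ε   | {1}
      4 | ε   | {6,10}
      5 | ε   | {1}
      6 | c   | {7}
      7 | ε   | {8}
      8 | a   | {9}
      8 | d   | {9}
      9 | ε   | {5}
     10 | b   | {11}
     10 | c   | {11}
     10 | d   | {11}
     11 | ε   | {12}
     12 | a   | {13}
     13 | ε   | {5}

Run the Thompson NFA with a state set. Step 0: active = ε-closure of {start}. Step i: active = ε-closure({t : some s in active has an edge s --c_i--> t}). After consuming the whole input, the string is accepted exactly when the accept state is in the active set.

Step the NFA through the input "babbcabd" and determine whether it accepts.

start: ε-closure({0}) = {0,2,4,6,10}
'b' @ 1: {11,12}
'a' @ 2: {1,5,13}  [accepting]
'b' @ 3: {}  — no active states
rest 'bcabd' ignored (set empty)
after full input: {}  (accept=1 not in)

Answer: REJECT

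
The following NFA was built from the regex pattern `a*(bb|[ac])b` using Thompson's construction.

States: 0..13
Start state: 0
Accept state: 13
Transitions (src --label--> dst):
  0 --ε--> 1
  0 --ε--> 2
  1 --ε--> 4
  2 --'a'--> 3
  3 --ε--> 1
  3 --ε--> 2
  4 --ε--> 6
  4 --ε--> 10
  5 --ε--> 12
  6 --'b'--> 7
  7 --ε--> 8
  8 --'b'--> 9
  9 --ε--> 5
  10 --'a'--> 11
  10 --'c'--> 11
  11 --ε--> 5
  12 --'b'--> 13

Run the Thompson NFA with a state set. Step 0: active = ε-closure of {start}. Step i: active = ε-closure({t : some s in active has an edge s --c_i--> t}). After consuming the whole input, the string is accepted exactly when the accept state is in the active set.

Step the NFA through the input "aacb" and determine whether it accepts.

start: ε-closure({0}) = {0,1,2,4,6,10}
'a' @ 1: {1,2,3,4,5,6,10,11,12}
'a' @ 2: {1,2,3,4,5,6,10,11,12}
'c' @ 3: {5,11,12}
'b' @ 4: {13}  ✓accept
final: {13}; accept 13 in set

Answer: ACCEPT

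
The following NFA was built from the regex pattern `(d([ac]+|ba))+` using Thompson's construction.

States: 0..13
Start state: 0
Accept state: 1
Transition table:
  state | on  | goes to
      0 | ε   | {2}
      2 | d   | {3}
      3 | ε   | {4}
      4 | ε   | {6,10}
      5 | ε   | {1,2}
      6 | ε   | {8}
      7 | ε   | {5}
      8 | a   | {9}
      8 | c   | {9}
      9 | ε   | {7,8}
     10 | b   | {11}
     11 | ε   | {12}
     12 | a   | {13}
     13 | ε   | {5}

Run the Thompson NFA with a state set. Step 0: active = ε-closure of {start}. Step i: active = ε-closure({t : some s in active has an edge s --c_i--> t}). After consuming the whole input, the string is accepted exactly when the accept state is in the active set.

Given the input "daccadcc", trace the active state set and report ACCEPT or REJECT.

start: ε-closure({0}) = {0,2}
'd' @ 1: {3,4,6,8,10}
'a' @ 2: {1,2,5,7,8,9}  [accepting]
'c' @ 3: {1,2,5,7,8,9}  [accepting]
'c' @ 4: {1,2,5,7,8,9}  [accepting]
'a' @ 5: {1,2,5,7,8,9}  [accepting]
'd' @ 6: {3,4,6,8,10}
'c' @ 7: {1,2,5,7,8,9}  [accepting]
'c' @ 8: {1,2,5,7,8,9}  [accepting]
end set {1,2,5,7,8,9} — state 1 in

Answer: ACCEPT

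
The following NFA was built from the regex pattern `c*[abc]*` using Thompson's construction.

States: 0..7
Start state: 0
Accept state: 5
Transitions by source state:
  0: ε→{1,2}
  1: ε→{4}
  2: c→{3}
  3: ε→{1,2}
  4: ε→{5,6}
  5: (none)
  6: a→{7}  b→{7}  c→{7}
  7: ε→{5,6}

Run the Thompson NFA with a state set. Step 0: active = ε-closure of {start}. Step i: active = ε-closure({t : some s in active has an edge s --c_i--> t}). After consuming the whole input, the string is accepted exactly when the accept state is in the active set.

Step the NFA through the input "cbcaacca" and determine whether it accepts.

S₀ = ε-closure({0}) = {0,1,2,4,5,6}
'c' @ 1: {1,2,3,4,5,6,7}  ✓accept
'b' @ 2: {5,6,7}  ✓accept
'c' @ 3: {5,6,7}  ✓accept
'a' @ 4: {5,6,7}  ✓accept
'a' @ 5: {5,6,7}  ✓accept
'c' @ 6: {5,6,7}  ✓accept
'c' @ 7: {5,6,7}  ✓accept
'a' @ 8: {5,6,7}  ✓accept
after full input: {5,6,7}  (accept=5 in)

Answer: ACCEPT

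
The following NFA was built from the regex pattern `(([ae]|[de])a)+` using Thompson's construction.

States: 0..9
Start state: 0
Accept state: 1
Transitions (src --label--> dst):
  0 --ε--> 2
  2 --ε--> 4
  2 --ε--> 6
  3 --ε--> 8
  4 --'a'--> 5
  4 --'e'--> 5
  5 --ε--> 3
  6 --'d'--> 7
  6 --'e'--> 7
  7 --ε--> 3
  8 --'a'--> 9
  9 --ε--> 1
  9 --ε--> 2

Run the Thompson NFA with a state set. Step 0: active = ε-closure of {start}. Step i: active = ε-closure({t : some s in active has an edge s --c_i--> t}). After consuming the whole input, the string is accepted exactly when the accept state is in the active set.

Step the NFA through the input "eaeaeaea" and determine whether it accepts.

Answer: ACCEPT

Derivation:
start: ε-closure({0}) = {0,2,4,6}
'e' @ 1: {3,5,7,8}
'a' @ 2: {1,2,4,6,9}  [accepting]
'e' @ 3: {3,5,7,8}
'a' @ 4: {1,2,4,6,9}  [accepting]
'e' @ 5: {3,5,7,8}
'a' @ 6: {1,2,4,6,9}  [accepting]
'e' @ 7: {3,5,7,8}
'a' @ 8: {1,2,4,6,9}  [accepting]
end set {1,2,4,6,9} — state 1 in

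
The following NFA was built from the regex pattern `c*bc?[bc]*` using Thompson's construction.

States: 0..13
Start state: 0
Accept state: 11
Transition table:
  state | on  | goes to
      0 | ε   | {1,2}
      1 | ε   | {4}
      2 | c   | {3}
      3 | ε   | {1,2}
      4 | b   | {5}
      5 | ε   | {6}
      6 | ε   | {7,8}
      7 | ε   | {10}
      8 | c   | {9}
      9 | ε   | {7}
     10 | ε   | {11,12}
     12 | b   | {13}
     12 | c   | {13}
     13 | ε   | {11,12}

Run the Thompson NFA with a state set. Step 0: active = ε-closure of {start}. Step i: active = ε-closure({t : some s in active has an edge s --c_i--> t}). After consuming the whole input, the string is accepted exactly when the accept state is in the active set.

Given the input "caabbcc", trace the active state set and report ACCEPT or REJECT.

Answer: REJECT

Derivation:
S₀ = ε-closure({0}) = {0,1,2,4}
'c' @ 1: {1,2,3,4}
'a' @ 2: {}  — no active states
rest 'abbcc' ignored (set empty)
end set {} — state 11 not in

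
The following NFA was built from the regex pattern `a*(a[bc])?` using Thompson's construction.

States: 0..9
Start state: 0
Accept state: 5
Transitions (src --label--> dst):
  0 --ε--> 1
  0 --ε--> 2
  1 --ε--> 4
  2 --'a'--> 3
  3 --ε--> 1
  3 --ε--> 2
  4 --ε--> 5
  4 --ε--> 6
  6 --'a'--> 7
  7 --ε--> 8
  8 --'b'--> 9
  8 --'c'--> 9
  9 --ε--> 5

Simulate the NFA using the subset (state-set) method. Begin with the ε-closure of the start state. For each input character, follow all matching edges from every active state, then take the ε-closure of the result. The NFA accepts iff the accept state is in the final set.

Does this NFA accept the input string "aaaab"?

start: ε-closure({0}) = {0,1,2,4,5,6}
'a' @ 1: {1,2,3,4,5,6,7,8}  ✓accept
'a' @ 2: {1,2,3,4,5,6,7,8}  ✓accept
'a' @ 3: {1,2,3,4,5,6,7,8}  ✓accept
'a' @ 4: {1,2,3,4,5,6,7,8}  ✓accept
'b' @ 5: {5,9}  ✓accept
after full input: {5,9}  (accept=5 in)

Answer: ACCEPT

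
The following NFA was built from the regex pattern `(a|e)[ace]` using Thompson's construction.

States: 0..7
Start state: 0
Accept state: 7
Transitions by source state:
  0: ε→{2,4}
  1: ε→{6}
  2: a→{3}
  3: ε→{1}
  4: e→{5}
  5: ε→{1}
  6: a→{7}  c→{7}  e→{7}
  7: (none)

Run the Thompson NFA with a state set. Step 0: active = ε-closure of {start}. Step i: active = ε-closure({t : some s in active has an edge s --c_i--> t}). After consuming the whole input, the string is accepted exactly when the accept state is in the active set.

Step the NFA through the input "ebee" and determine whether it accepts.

start: ε-closure({0}) = {0,2,4}
'e' @ 1: {1,5,6}
'b' @ 2: {}  — dead — no transitions
rest 'ee' ignored (set empty)
end set {} — state 7 not in

Answer: REJECT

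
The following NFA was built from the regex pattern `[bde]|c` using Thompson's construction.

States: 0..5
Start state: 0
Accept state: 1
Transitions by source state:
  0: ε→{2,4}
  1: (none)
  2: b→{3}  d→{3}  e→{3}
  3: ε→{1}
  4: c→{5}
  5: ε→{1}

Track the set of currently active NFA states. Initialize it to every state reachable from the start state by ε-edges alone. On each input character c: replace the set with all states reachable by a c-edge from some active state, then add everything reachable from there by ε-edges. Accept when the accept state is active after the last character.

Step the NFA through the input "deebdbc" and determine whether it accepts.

Answer: REJECT

Trace:
start: ε-closure({0}) = {0,2,4}
'd' @ 1: {1,3}  [accepting]
'e' @ 2: {}  — state set empty
rest 'ebdbc' ignored (set empty)
final: {}; accept 1 not in set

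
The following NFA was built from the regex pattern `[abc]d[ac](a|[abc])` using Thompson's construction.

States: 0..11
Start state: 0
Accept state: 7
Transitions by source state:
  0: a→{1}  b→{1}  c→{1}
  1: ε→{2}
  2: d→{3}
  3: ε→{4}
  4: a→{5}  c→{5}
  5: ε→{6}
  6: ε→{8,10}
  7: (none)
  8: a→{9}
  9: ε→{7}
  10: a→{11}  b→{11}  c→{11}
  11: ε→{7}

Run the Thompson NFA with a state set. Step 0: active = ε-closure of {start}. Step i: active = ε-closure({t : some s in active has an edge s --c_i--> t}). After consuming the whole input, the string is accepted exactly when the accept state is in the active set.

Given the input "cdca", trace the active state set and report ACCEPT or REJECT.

S₀ = ε-closure({0}) = {0}
'c' @ 1: {1,2}
'd' @ 2: {3,4}
'c' @ 3: {5,6,8,10}
'a' @ 4: {7,9,11}  [accepting]
final: {7,9,11}; accept 7 in set

Answer: ACCEPT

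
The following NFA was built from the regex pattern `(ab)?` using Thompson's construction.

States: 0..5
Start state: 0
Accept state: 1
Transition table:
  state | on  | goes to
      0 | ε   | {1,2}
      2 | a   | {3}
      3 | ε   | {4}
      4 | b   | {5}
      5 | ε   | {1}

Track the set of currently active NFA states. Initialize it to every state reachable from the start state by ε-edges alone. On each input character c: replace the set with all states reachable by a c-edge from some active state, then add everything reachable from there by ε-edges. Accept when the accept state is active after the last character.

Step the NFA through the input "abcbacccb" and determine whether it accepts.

Answer: REJECT

Derivation:
S₀ = ε-closure({0}) = {0,1,2}
'a' @ 1: {3,4}
'b' @ 2: {1,5}  (accept∈set)
'c' @ 3: {}  — no active states
rest 'bacccb' ignored (set empty)
end set {} — state 1 not in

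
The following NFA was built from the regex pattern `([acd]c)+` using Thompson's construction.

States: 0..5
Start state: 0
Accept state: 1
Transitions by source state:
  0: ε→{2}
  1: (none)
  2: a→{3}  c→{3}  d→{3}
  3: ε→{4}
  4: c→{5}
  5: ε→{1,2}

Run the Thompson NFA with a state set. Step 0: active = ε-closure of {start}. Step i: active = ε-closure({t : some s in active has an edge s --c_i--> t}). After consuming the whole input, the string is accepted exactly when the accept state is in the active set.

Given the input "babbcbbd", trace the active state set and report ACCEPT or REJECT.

initial (ε-close {0}): {0,2}
'b' @ 1: {}  — state set empty
rest 'abbcbbd' ignored (set empty)
end set {} — state 1 not in

Answer: REJECT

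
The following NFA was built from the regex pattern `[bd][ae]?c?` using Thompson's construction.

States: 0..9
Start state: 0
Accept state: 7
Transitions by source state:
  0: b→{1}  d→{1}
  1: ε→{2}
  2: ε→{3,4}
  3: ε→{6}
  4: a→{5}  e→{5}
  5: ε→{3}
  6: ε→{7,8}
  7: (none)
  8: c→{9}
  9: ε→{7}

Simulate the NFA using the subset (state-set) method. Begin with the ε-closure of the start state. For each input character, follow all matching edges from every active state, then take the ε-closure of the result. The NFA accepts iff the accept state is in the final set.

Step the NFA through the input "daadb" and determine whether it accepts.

S₀ = ε-closure({0}) = {0}
'd' @ 1: {1,2,3,4,6,7,8}  ✓accept
'a' @ 2: {3,5,6,7,8}  ✓accept
'a' @ 3: {}  — no active states
rest 'db' ignored (set empty)
final: {}; accept 7 not in set

Answer: REJECT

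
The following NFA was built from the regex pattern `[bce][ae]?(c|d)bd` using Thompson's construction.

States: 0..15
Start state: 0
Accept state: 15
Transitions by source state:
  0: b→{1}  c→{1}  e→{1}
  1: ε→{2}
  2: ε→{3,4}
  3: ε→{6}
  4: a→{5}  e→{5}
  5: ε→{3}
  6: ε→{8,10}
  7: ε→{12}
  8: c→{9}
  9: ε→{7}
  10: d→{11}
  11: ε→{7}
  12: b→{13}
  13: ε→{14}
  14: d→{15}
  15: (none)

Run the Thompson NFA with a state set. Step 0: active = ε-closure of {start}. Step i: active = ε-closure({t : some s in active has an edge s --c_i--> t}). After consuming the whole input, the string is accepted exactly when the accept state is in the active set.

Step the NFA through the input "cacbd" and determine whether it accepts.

initial (ε-close {0}): {0}
'c' @ 1: {1,2,3,4,6,8,10}
'a' @ 2: {3,5,6,8,10}
'c' @ 3: {7,9,12}
'b' @ 4: {13,14}
'd' @ 5: {15}  ✓accept
after full input: {15}  (accept=15 in)

Answer: ACCEPT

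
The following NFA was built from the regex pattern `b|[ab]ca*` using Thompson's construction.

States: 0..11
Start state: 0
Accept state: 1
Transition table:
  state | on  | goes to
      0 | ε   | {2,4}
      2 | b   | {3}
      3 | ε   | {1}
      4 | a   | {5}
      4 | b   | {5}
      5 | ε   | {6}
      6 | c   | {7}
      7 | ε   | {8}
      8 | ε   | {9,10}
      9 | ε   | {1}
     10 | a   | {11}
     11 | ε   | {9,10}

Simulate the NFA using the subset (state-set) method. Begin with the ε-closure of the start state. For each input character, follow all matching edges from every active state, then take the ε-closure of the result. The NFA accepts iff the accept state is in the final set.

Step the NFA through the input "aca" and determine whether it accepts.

initial (ε-close {0}): {0,2,4}
'a' @ 1: {5,6}
'c' @ 2: {1,7,8,9,10}  [accepting]
'a' @ 3: {1,9,10,11}  [accepting]
after full input: {1,9,10,11}  (accept=1 in)

Answer: ACCEPT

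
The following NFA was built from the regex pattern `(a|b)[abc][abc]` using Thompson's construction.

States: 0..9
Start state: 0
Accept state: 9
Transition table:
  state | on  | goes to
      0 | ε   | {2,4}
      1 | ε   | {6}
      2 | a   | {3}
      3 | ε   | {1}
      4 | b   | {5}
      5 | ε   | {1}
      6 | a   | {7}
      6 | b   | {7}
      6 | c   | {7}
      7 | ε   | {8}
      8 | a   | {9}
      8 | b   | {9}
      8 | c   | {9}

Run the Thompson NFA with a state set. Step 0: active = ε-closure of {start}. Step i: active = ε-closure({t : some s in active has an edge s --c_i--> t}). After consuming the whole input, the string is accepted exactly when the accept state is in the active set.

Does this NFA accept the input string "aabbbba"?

Answer: REJECT

Derivation:
start: ε-closure({0}) = {0,2,4}
'a' @ 1: {1,3,6}
'a' @ 2: {7,8}
'b' @ 3: {9}  ✓accept
'b' @ 4: {}  — dead — no transitions
rest 'bba' ignored (set empty)
end set {} — state 9 not in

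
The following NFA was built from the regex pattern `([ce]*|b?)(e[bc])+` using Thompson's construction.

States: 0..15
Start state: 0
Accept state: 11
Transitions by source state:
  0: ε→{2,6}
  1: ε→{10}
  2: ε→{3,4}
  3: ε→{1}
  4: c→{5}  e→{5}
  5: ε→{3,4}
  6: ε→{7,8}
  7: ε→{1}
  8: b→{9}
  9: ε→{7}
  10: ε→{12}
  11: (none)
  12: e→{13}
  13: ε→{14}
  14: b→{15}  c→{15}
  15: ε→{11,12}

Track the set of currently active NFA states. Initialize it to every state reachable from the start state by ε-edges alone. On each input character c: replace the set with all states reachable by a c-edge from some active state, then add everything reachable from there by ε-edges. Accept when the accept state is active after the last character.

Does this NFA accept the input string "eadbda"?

Answer: REJECT

Derivation:
initial (ε-close {0}): {0,1,2,3,4,6,7,8,10,12}
'e' @ 1: {1,3,4,5,10,12,13,14}
'a' @ 2: {}  — dead — no transitions
rest 'dbda' ignored (set empty)
after full input: {}  (accept=11 not in)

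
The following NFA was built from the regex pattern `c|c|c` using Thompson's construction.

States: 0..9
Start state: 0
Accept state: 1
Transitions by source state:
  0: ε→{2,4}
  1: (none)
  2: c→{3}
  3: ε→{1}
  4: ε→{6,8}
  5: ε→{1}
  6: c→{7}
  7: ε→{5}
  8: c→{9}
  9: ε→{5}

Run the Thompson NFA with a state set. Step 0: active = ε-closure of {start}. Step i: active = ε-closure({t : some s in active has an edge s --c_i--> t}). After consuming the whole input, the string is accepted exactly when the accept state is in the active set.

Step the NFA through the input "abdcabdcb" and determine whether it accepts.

Answer: REJECT

Trace:
initial (ε-close {0}): {0,2,4,6,8}
'a' @ 1: {}  — dead — no transitions
rest 'bdcabdcb' ignored (set empty)
final: {}; accept 1 not in set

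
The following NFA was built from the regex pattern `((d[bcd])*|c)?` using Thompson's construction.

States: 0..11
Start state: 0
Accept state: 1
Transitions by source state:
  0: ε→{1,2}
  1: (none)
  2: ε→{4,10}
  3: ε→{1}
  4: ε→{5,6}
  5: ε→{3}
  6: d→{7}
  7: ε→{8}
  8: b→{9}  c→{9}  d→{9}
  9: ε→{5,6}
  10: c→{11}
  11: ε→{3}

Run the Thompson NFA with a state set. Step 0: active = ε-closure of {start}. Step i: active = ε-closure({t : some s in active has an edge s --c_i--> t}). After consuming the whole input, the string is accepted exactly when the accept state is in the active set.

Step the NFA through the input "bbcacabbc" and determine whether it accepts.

start: ε-closure({0}) = {0,1,2,3,4,5,6,10}
'b' @ 1: {}  — state set empty
rest 'bcacabbc' ignored (set empty)
end set {} — state 1 not in

Answer: REJECT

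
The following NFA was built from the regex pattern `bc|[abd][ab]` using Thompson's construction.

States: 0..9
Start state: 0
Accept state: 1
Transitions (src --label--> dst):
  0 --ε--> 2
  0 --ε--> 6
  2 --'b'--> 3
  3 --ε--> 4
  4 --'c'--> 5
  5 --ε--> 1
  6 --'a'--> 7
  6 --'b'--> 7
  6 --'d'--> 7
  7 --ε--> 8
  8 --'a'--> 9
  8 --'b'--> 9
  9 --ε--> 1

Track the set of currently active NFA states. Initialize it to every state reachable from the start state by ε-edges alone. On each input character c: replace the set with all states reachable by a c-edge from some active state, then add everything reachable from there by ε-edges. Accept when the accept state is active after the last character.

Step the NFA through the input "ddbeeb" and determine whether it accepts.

start: ε-closure({0}) = {0,2,6}
'd' @ 1: {7,8}
'd' @ 2: {}  — no active states
rest 'beeb' ignored (set empty)
after full input: {}  (accept=1 not in)

Answer: REJECT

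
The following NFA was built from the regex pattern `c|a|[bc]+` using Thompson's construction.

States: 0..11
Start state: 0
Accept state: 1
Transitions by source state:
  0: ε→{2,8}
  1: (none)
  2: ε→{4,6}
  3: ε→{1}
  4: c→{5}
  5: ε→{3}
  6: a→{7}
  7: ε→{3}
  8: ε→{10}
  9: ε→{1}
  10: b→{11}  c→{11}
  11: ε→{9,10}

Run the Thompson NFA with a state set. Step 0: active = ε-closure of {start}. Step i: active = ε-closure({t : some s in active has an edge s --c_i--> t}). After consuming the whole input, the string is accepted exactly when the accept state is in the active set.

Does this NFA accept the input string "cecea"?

Answer: REJECT

Derivation:
start: ε-closure({0}) = {0,2,4,6,8,10}
'c' @ 1: {1,3,5,9,10,11}  [accepting]
'e' @ 2: {}  — no active states
rest 'cea' ignored (set empty)
final: {}; accept 1 not in set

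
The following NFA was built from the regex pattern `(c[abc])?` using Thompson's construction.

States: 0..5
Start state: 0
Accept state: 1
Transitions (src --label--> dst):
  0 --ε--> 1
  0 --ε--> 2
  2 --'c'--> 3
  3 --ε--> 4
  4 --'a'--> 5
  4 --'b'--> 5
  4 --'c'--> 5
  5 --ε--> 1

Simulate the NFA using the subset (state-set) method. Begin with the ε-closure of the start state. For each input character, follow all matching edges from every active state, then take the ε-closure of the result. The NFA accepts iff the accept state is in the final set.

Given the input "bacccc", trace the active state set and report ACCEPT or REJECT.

Answer: REJECT

Trace:
start: ε-closure({0}) = {0,1,2}
'b' @ 1: {}  — state set empty
rest 'acccc' ignored (set empty)
after full input: {}  (accept=1 not in)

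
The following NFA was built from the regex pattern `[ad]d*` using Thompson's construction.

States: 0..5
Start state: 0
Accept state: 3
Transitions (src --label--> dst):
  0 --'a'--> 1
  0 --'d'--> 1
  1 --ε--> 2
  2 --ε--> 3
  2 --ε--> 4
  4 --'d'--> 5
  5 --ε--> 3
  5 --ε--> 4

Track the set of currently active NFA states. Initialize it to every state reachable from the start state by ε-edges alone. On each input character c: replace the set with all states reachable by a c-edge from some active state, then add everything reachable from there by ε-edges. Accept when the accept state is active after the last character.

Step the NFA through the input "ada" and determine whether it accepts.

start: ε-closure({0}) = {0}
'a' @ 1: {1,2,3,4}  [accepting]
'd' @ 2: {3,4,5}  [accepting]
'a' @ 3: {}  — dead — no transitions
after full input: {}  (accept=3 not in)

Answer: REJECT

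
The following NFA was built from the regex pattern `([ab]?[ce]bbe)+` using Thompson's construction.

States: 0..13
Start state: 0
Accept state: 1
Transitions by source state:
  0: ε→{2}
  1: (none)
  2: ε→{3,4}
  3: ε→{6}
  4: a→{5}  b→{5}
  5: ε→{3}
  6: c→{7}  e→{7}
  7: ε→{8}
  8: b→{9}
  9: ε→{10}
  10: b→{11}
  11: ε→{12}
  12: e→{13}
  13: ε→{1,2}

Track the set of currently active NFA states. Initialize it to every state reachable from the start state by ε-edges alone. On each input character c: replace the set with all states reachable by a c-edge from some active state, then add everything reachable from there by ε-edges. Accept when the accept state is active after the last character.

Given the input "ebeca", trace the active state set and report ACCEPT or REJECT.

S₀ = ε-closure({0}) = {0,2,3,4,6}
'e' @ 1: {7,8}
'b' @ 2: {9,10}
'e' @ 3: {}  — dead — no transitions
rest 'ca' ignored (set empty)
end set {} — state 1 not in

Answer: REJECT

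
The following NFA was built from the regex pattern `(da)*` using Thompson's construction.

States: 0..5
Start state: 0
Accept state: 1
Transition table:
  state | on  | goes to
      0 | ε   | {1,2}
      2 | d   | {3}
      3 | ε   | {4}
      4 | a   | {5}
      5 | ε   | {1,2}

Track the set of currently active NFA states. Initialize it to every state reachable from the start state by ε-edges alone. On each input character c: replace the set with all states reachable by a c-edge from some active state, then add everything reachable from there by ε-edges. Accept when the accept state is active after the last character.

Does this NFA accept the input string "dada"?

Answer: ACCEPT

Trace:
initial (ε-close {0}): {0,1,2}
'd' @ 1: {3,4}
'a' @ 2: {1,2,5}  (accept∈set)
'd' @ 3: {3,4}
'a' @ 4: {1,2,5}  (accept∈set)
end set {1,2,5} — state 1 in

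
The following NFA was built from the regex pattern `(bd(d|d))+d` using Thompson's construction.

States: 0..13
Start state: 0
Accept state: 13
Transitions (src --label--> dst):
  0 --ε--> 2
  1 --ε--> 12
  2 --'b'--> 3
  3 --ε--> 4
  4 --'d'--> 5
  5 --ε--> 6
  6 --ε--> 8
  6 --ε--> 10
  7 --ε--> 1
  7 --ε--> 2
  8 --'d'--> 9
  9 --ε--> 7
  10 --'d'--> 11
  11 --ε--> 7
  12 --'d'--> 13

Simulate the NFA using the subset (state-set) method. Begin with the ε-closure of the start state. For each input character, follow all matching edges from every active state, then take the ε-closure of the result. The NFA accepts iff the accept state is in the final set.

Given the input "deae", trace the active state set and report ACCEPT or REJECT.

S₀ = ε-closure({0}) = {0,2}
'd' @ 1: {}  — dead — no transitions
rest 'eae' ignored (set empty)
final: {}; accept 13 not in set

Answer: REJECT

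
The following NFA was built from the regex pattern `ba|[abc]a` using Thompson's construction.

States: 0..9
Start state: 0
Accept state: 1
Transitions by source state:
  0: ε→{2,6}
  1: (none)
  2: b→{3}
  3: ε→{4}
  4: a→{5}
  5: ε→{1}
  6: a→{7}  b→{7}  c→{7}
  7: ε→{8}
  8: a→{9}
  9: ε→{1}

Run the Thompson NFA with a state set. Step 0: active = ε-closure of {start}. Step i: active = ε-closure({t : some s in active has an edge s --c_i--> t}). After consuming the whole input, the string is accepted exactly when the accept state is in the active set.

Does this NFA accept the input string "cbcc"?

initial (ε-close {0}): {0,2,6}
'c' @ 1: {7,8}
'b' @ 2: {}  — no active states
rest 'cc' ignored (set empty)
end set {} — state 1 not in

Answer: REJECT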